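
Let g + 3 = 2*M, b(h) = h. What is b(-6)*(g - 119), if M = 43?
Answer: 216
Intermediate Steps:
g = 83 (g = -3 + 2*43 = -3 + 86 = 83)
b(-6)*(g - 119) = -6*(83 - 119) = -6*(-36) = 216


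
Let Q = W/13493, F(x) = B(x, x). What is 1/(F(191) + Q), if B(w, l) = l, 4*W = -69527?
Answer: 53972/10239125 ≈ 0.0052712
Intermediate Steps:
W = -69527/4 (W = (¼)*(-69527) = -69527/4 ≈ -17382.)
F(x) = x
Q = -69527/53972 (Q = -69527/4/13493 = -69527/4*1/13493 = -69527/53972 ≈ -1.2882)
1/(F(191) + Q) = 1/(191 - 69527/53972) = 1/(10239125/53972) = 53972/10239125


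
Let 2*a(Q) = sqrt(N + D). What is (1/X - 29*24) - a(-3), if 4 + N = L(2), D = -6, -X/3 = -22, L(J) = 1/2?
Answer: -45935/66 - I*sqrt(38)/4 ≈ -695.98 - 1.5411*I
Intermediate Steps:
L(J) = 1/2
X = 66 (X = -3*(-22) = 66)
N = -7/2 (N = -4 + 1/2 = -7/2 ≈ -3.5000)
a(Q) = I*sqrt(38)/4 (a(Q) = sqrt(-7/2 - 6)/2 = sqrt(-19/2)/2 = (I*sqrt(38)/2)/2 = I*sqrt(38)/4)
(1/X - 29*24) - a(-3) = (1/66 - 29*24) - I*sqrt(38)/4 = (1/66 - 696) - I*sqrt(38)/4 = -45935/66 - I*sqrt(38)/4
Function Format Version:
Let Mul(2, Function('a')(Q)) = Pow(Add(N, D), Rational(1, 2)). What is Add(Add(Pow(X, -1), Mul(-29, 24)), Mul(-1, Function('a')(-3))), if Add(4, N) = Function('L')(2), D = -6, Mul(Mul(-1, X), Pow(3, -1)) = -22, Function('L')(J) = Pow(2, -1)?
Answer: Add(Rational(-45935, 66), Mul(Rational(-1, 4), I, Pow(38, Rational(1, 2)))) ≈ Add(-695.98, Mul(-1.5411, I))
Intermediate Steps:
Function('L')(J) = Rational(1, 2)
X = 66 (X = Mul(-3, -22) = 66)
N = Rational(-7, 2) (N = Add(-4, Rational(1, 2)) = Rational(-7, 2) ≈ -3.5000)
Function('a')(Q) = Mul(Rational(1, 4), I, Pow(38, Rational(1, 2))) (Function('a')(Q) = Mul(Rational(1, 2), Pow(Add(Rational(-7, 2), -6), Rational(1, 2))) = Mul(Rational(1, 2), Pow(Rational(-19, 2), Rational(1, 2))) = Mul(Rational(1, 2), Mul(Rational(1, 2), I, Pow(38, Rational(1, 2)))) = Mul(Rational(1, 4), I, Pow(38, Rational(1, 2))))
Add(Add(Pow(X, -1), Mul(-29, 24)), Mul(-1, Function('a')(-3))) = Add(Add(Pow(66, -1), Mul(-29, 24)), Mul(-1, Mul(Rational(1, 4), I, Pow(38, Rational(1, 2))))) = Add(Add(Rational(1, 66), -696), Mul(Rational(-1, 4), I, Pow(38, Rational(1, 2)))) = Add(Rational(-45935, 66), Mul(Rational(-1, 4), I, Pow(38, Rational(1, 2))))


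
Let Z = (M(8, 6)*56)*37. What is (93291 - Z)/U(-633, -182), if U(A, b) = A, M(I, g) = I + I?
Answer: -60139/633 ≈ -95.006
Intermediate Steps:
M(I, g) = 2*I
Z = 33152 (Z = ((2*8)*56)*37 = (16*56)*37 = 896*37 = 33152)
(93291 - Z)/U(-633, -182) = (93291 - 1*33152)/(-633) = (93291 - 33152)*(-1/633) = 60139*(-1/633) = -60139/633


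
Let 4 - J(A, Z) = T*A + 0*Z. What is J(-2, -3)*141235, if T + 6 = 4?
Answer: 0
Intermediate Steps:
T = -2 (T = -6 + 4 = -2)
J(A, Z) = 4 + 2*A (J(A, Z) = 4 - (-2*A + 0*Z) = 4 - (-2*A + 0) = 4 - (-2)*A = 4 + 2*A)
J(-2, -3)*141235 = (4 + 2*(-2))*141235 = (4 - 4)*141235 = 0*141235 = 0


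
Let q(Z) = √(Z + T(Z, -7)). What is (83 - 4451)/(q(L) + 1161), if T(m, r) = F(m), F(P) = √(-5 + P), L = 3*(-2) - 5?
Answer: -4368/(1161 + √(-11 + 4*I)) ≈ -3.7603 + 0.010907*I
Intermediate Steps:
L = -11 (L = -6 - 5 = -11)
T(m, r) = √(-5 + m)
q(Z) = √(Z + √(-5 + Z))
(83 - 4451)/(q(L) + 1161) = (83 - 4451)/(√(-11 + √(-5 - 11)) + 1161) = -4368/(√(-11 + √(-16)) + 1161) = -4368/(√(-11 + 4*I) + 1161) = -4368/(1161 + √(-11 + 4*I))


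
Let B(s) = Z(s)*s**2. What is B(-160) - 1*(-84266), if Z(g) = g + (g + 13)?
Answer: -7774934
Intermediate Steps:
Z(g) = 13 + 2*g (Z(g) = g + (13 + g) = 13 + 2*g)
B(s) = s**2*(13 + 2*s) (B(s) = (13 + 2*s)*s**2 = s**2*(13 + 2*s))
B(-160) - 1*(-84266) = (-160)**2*(13 + 2*(-160)) - 1*(-84266) = 25600*(13 - 320) + 84266 = 25600*(-307) + 84266 = -7859200 + 84266 = -7774934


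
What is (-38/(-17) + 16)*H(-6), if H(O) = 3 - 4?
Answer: -310/17 ≈ -18.235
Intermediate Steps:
H(O) = -1
(-38/(-17) + 16)*H(-6) = (-38/(-17) + 16)*(-1) = (-38*(-1/17) + 16)*(-1) = (38/17 + 16)*(-1) = (310/17)*(-1) = -310/17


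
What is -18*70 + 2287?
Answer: 1027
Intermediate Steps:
-18*70 + 2287 = -1260 + 2287 = 1027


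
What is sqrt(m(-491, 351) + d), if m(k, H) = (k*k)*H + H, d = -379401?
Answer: sqrt(84240381) ≈ 9178.3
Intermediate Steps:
m(k, H) = H + H*k**2 (m(k, H) = k**2*H + H = H*k**2 + H = H + H*k**2)
sqrt(m(-491, 351) + d) = sqrt(351*(1 + (-491)**2) - 379401) = sqrt(351*(1 + 241081) - 379401) = sqrt(351*241082 - 379401) = sqrt(84619782 - 379401) = sqrt(84240381)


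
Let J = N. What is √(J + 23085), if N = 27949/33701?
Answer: √26219901511334/33701 ≈ 151.94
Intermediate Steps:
N = 27949/33701 (N = 27949*(1/33701) = 27949/33701 ≈ 0.82932)
J = 27949/33701 ≈ 0.82932
√(J + 23085) = √(27949/33701 + 23085) = √(778015534/33701) = √26219901511334/33701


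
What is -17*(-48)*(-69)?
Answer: -56304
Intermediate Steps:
-17*(-48)*(-69) = 816*(-69) = -56304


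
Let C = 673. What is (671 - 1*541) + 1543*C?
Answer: 1038569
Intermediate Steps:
(671 - 1*541) + 1543*C = (671 - 1*541) + 1543*673 = (671 - 541) + 1038439 = 130 + 1038439 = 1038569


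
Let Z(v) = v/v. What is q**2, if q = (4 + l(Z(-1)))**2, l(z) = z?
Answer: 625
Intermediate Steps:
Z(v) = 1
q = 25 (q = (4 + 1)**2 = 5**2 = 25)
q**2 = 25**2 = 625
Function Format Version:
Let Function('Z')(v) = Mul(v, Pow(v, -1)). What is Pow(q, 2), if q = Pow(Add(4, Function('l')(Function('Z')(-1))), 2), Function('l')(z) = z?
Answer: 625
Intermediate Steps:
Function('Z')(v) = 1
q = 25 (q = Pow(Add(4, 1), 2) = Pow(5, 2) = 25)
Pow(q, 2) = Pow(25, 2) = 625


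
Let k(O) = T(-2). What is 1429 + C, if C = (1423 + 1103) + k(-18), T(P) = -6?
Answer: 3949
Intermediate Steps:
k(O) = -6
C = 2520 (C = (1423 + 1103) - 6 = 2526 - 6 = 2520)
1429 + C = 1429 + 2520 = 3949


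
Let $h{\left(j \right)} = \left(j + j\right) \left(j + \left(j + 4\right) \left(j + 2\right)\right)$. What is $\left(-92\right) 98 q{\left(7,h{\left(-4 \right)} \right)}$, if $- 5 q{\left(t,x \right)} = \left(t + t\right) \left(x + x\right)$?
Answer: $\frac{8078336}{5} \approx 1.6157 \cdot 10^{6}$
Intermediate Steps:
$h{\left(j \right)} = 2 j \left(j + \left(2 + j\right) \left(4 + j\right)\right)$ ($h{\left(j \right)} = 2 j \left(j + \left(4 + j\right) \left(2 + j\right)\right) = 2 j \left(j + \left(2 + j\right) \left(4 + j\right)\right)$)
$q{\left(t,x \right)} = - \frac{4 t x}{5}$ ($q{\left(t,x \right)} = - \frac{\left(t + t\right) \left(x + x\right)}{5} = - \frac{2 t 2 x}{5} = - \frac{4 t x}{5}$)
$\left(-92\right) 98 q{\left(7,h{\left(-4 \right)} \right)} = \left(-92\right) 98 \left(\left(- \frac{4}{5}\right) 7 \cdot 2 \left(-4\right) \left(8 + \left(-4\right)^{2} + 7 \left(-4\right)\right)\right) = - 9016 \left(\left(- \frac{4}{5}\right) 7 \cdot 2 \left(-4\right) \left(8 + 16 - 28\right)\right) = - 9016 \left(\left(- \frac{4}{5}\right) 7 \cdot 2 \left(-4\right) \left(-4\right)\right) = - 9016 \left(\left(- \frac{4}{5}\right) 7 \cdot 32\right) = \left(-9016\right) \left(- \frac{896}{5}\right) = \frac{8078336}{5}$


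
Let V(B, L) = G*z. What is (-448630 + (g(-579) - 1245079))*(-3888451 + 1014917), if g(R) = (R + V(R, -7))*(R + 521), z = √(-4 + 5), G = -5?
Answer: 4769598053958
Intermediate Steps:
z = 1 (z = √1 = 1)
V(B, L) = -5 (V(B, L) = -5*1 = -5)
g(R) = (-5 + R)*(521 + R) (g(R) = (R - 5)*(R + 521) = (-5 + R)*(521 + R))
(-448630 + (g(-579) - 1245079))*(-3888451 + 1014917) = (-448630 + ((-2605 + (-579)² + 516*(-579)) - 1245079))*(-3888451 + 1014917) = (-448630 + ((-2605 + 335241 - 298764) - 1245079))*(-2873534) = (-448630 + (33872 - 1245079))*(-2873534) = (-448630 - 1211207)*(-2873534) = -1659837*(-2873534) = 4769598053958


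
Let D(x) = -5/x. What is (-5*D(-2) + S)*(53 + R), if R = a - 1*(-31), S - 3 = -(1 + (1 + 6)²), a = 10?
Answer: -5593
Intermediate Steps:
S = -47 (S = 3 - (1 + (1 + 6)²) = 3 - (1 + 7²) = 3 - (1 + 49) = 3 - 1*50 = 3 - 50 = -47)
R = 41 (R = 10 - 1*(-31) = 10 + 31 = 41)
(-5*D(-2) + S)*(53 + R) = (-(-25)/(-2) - 47)*(53 + 41) = (-(-25)*(-1)/2 - 47)*94 = (-5*5/2 - 47)*94 = (-25/2 - 47)*94 = -119/2*94 = -5593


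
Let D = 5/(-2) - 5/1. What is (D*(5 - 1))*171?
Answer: -5130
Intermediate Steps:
D = -15/2 (D = 5*(-½) - 5*1 = -5/2 - 5 = -15/2 ≈ -7.5000)
(D*(5 - 1))*171 = -15*(5 - 1)/2*171 = -15/2*4*171 = -30*171 = -5130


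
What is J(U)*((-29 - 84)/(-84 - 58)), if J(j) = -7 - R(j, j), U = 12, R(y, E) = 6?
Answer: -1469/142 ≈ -10.345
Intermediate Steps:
J(j) = -13 (J(j) = -7 - 1*6 = -7 - 6 = -13)
J(U)*((-29 - 84)/(-84 - 58)) = -13*(-29 - 84)/(-84 - 58) = -(-1469)/(-142) = -(-1469)*(-1)/142 = -13*113/142 = -1469/142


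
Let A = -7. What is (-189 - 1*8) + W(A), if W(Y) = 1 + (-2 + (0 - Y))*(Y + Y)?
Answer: -266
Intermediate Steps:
W(Y) = 1 + 2*Y*(-2 - Y) (W(Y) = 1 + (-2 - Y)*(2*Y) = 1 + 2*Y*(-2 - Y))
(-189 - 1*8) + W(A) = (-189 - 1*8) + (1 - 4*(-7) - 2*(-7)²) = (-189 - 8) + (1 + 28 - 2*49) = -197 + (1 + 28 - 98) = -197 - 69 = -266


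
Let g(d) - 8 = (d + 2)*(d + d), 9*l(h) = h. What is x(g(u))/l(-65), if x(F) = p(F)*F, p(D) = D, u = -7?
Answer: -4212/5 ≈ -842.40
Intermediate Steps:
l(h) = h/9
g(d) = 8 + 2*d*(2 + d) (g(d) = 8 + (d + 2)*(d + d) = 8 + (2 + d)*(2*d) = 8 + 2*d*(2 + d))
x(F) = F² (x(F) = F*F = F²)
x(g(u))/l(-65) = (8 + 2*(-7)² + 4*(-7))²/(((⅑)*(-65))) = (8 + 2*49 - 28)²/(-65/9) = (8 + 98 - 28)²*(-9/65) = 78²*(-9/65) = 6084*(-9/65) = -4212/5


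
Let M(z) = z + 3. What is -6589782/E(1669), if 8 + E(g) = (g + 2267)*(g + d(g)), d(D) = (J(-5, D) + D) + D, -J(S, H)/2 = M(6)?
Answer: -3294891/9818348 ≈ -0.33559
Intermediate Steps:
M(z) = 3 + z
J(S, H) = -18 (J(S, H) = -2*(3 + 6) = -2*9 = -18)
d(D) = -18 + 2*D (d(D) = (-18 + D) + D = -18 + 2*D)
E(g) = -8 + (-18 + 3*g)*(2267 + g) (E(g) = -8 + (g + 2267)*(g + (-18 + 2*g)) = -8 + (2267 + g)*(-18 + 3*g) = -8 + (-18 + 3*g)*(2267 + g))
-6589782/E(1669) = -6589782/(-40814 + 3*1669² + 6783*1669) = -6589782/(-40814 + 3*2785561 + 11320827) = -6589782/(-40814 + 8356683 + 11320827) = -6589782/19636696 = -6589782*1/19636696 = -3294891/9818348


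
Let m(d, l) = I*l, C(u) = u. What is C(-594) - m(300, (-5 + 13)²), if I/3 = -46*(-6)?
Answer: -53586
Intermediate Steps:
I = 828 (I = 3*(-46*(-6)) = 3*276 = 828)
m(d, l) = 828*l
C(-594) - m(300, (-5 + 13)²) = -594 - 828*(-5 + 13)² = -594 - 828*8² = -594 - 828*64 = -594 - 1*52992 = -594 - 52992 = -53586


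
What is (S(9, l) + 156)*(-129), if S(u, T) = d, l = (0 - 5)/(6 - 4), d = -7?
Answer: -19221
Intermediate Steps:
l = -5/2 ≈ -2.5000
S(u, T) = -7
(S(9, l) + 156)*(-129) = (-7 + 156)*(-129) = 149*(-129) = -19221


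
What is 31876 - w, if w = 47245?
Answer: -15369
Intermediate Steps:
31876 - w = 31876 - 1*47245 = 31876 - 47245 = -15369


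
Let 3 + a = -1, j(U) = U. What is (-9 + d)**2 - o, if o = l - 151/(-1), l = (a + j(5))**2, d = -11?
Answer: 248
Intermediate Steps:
a = -4 (a = -3 - 1 = -4)
l = 1 (l = (-4 + 5)**2 = 1**2 = 1)
o = 152 (o = 1 - 151/(-1) = 1 - 151*(-1) = 1 - 1*(-151) = 1 + 151 = 152)
(-9 + d)**2 - o = (-9 - 11)**2 - 1*152 = (-20)**2 - 152 = 400 - 152 = 248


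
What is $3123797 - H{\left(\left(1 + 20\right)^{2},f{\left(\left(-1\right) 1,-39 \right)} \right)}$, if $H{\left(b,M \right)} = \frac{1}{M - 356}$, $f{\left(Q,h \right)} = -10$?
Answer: $\frac{1143309703}{366} \approx 3.1238 \cdot 10^{6}$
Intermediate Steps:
$H{\left(b,M \right)} = \frac{1}{-356 + M}$
$3123797 - H{\left(\left(1 + 20\right)^{2},f{\left(\left(-1\right) 1,-39 \right)} \right)} = 3123797 - \frac{1}{-356 - 10} = 3123797 - \frac{1}{-366} = 3123797 - - \frac{1}{366} = 3123797 + \frac{1}{366} = \frac{1143309703}{366}$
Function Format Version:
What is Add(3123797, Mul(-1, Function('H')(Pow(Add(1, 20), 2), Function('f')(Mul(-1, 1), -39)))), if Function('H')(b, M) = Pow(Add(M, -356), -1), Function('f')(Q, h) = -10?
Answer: Rational(1143309703, 366) ≈ 3.1238e+6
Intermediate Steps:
Function('H')(b, M) = Pow(Add(-356, M), -1)
Add(3123797, Mul(-1, Function('H')(Pow(Add(1, 20), 2), Function('f')(Mul(-1, 1), -39)))) = Add(3123797, Mul(-1, Pow(Add(-356, -10), -1))) = Add(3123797, Mul(-1, Pow(-366, -1))) = Add(3123797, Mul(-1, Rational(-1, 366))) = Add(3123797, Rational(1, 366)) = Rational(1143309703, 366)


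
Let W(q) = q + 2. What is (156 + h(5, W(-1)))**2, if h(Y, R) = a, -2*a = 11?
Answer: 90601/4 ≈ 22650.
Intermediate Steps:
a = -11/2 (a = -1/2*11 = -11/2 ≈ -5.5000)
W(q) = 2 + q
h(Y, R) = -11/2
(156 + h(5, W(-1)))**2 = (156 - 11/2)**2 = (301/2)**2 = 90601/4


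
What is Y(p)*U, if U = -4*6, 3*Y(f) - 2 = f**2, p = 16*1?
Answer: -2064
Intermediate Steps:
p = 16
Y(f) = 2/3 + f**2/3
U = -24
Y(p)*U = (2/3 + (1/3)*16**2)*(-24) = (2/3 + (1/3)*256)*(-24) = (2/3 + 256/3)*(-24) = 86*(-24) = -2064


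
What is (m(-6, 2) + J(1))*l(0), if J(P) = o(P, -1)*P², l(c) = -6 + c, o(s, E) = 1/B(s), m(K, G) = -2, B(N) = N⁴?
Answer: 6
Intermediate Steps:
o(s, E) = s⁻⁴ (o(s, E) = 1/(s⁴) = s⁻⁴)
J(P) = P⁻² (J(P) = P²/P⁴ = P⁻²)
(m(-6, 2) + J(1))*l(0) = (-2 + 1⁻²)*(-6 + 0) = (-2 + 1)*(-6) = -1*(-6) = 6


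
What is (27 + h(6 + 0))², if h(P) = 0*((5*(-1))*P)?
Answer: 729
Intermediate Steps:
h(P) = 0 (h(P) = 0*(-5*P) = 0)
(27 + h(6 + 0))² = (27 + 0)² = 27² = 729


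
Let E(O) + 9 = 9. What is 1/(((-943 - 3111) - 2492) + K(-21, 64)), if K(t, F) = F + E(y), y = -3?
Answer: -1/6482 ≈ -0.00015427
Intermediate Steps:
E(O) = 0 (E(O) = -9 + 9 = 0)
K(t, F) = F (K(t, F) = F + 0 = F)
1/(((-943 - 3111) - 2492) + K(-21, 64)) = 1/(((-943 - 3111) - 2492) + 64) = 1/((-4054 - 2492) + 64) = 1/(-6546 + 64) = 1/(-6482) = -1/6482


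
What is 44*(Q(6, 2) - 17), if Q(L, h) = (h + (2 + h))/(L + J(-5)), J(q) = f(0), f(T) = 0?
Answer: -704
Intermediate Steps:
J(q) = 0
Q(L, h) = (2 + 2*h)/L (Q(L, h) = (h + (2 + h))/(L + 0) = (2 + 2*h)/L)
44*(Q(6, 2) - 17) = 44*(2*(1 + 2)/6 - 17) = 44*(2*(1/6)*3 - 17) = 44*(1 - 17) = 44*(-16) = -704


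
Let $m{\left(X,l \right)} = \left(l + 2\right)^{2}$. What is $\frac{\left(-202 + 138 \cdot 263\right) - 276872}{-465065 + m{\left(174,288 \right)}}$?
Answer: $\frac{48156}{76193} \approx 0.63203$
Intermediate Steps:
$m{\left(X,l \right)} = \left(2 + l\right)^{2}$
$\frac{\left(-202 + 138 \cdot 263\right) - 276872}{-465065 + m{\left(174,288 \right)}} = \frac{\left(-202 + 138 \cdot 263\right) - 276872}{-465065 + \left(2 + 288\right)^{2}} = \frac{\left(-202 + 36294\right) - 276872}{-465065 + 290^{2}} = \frac{36092 - 276872}{-465065 + 84100} = - \frac{240780}{-380965} = \left(-240780\right) \left(- \frac{1}{380965}\right) = \frac{48156}{76193}$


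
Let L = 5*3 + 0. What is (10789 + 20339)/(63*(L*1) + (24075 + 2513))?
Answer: 31128/27533 ≈ 1.1306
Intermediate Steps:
L = 15 (L = 15 + 0 = 15)
(10789 + 20339)/(63*(L*1) + (24075 + 2513)) = (10789 + 20339)/(63*(15*1) + (24075 + 2513)) = 31128/(63*15 + 26588) = 31128/(945 + 26588) = 31128/27533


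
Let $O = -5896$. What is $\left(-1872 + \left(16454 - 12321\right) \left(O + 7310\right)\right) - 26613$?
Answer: $5815577$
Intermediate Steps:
$\left(-1872 + \left(16454 - 12321\right) \left(O + 7310\right)\right) - 26613 = \left(-1872 + \left(16454 - 12321\right) \left(-5896 + 7310\right)\right) - 26613 = \left(-1872 + 4133 \cdot 1414\right) - 26613 = \left(-1872 + 5844062\right) - 26613 = 5842190 - 26613 = 5815577$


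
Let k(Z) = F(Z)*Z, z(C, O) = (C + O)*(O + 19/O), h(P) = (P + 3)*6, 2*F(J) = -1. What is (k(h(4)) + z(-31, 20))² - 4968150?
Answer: -1961969159/400 ≈ -4.9049e+6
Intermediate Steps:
F(J) = -½ (F(J) = (½)*(-1) = -½)
h(P) = 18 + 6*P (h(P) = (3 + P)*6 = 18 + 6*P)
k(Z) = -Z/2
(k(h(4)) + z(-31, 20))² - 4968150 = (-(18 + 6*4)/2 + (19 + 20² - 31*20 + 19*(-31)/20))² - 4968150 = (-(18 + 24)/2 + (19 + 400 - 620 + 19*(-31)*(1/20)))² - 4968150 = (-½*42 + (19 + 400 - 620 - 589/20))² - 4968150 = (-21 - 4609/20)² - 4968150 = (-5029/20)² - 4968150 = 25290841/400 - 4968150 = -1961969159/400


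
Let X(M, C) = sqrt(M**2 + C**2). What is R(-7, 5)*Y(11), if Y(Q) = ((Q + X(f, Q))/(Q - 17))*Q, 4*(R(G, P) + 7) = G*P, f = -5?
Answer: 2541/8 + 231*sqrt(146)/8 ≈ 666.52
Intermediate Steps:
X(M, C) = sqrt(C**2 + M**2)
R(G, P) = -7 + G*P/4 (R(G, P) = -7 + (G*P)/4 = -7 + G*P/4)
Y(Q) = Q*(Q + sqrt(25 + Q**2))/(-17 + Q) (Y(Q) = ((Q + sqrt(Q**2 + (-5)**2))/(Q - 17))*Q = ((Q + sqrt(Q**2 + 25))/(-17 + Q))*Q = ((Q + sqrt(25 + Q**2))/(-17 + Q))*Q = Q*(Q + sqrt(25 + Q**2))/(-17 + Q))
R(-7, 5)*Y(11) = (-7 + (1/4)*(-7)*5)*(11*(11 + sqrt(25 + 11**2))/(-17 + 11)) = (-7 - 35/4)*(11*(11 + sqrt(25 + 121))/(-6)) = -693*(-1)*(11 + sqrt(146))/(4*6) = -63*(-121/6 - 11*sqrt(146)/6)/4 = 2541/8 + 231*sqrt(146)/8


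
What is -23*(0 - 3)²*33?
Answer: -6831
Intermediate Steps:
-23*(0 - 3)²*33 = -23*(-3)²*33 = -23*9*33 = -207*33 = -6831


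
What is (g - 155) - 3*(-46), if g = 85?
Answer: 68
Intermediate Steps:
(g - 155) - 3*(-46) = (85 - 155) - 3*(-46) = -70 + 138 = 68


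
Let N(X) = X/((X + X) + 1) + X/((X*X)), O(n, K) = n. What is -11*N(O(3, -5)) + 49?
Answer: 853/21 ≈ 40.619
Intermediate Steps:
N(X) = 1/X + X/(1 + 2*X) (N(X) = X/(2*X + 1) + X/(X²) = X/(1 + 2*X) + X/X² = X/(1 + 2*X) + 1/X = 1/X + X/(1 + 2*X))
-11*N(O(3, -5)) + 49 = -11*(1 + 3² + 2*3)/(3*(1 + 2*3)) + 49 = -11*(1 + 9 + 6)/(3*(1 + 6)) + 49 = -11*16/(3*7) + 49 = -11*16/21 + 49 = -176/21 + 49 = 853/21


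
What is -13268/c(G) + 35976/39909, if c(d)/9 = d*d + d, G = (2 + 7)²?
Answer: 270176786/397613367 ≈ 0.67950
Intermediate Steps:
G = 81 (G = 9² = 81)
c(d) = 9*d + 9*d² (c(d) = 9*(d*d + d) = 9*(d² + d) = 9*(d + d²) = 9*d + 9*d²)
-13268/c(G) + 35976/39909 = -13268*1/(729*(1 + 81)) + 35976/39909 = -13268/(9*81*82) + 35976*(1/39909) = -13268/59778 + 11992/13303 = -13268*1/59778 + 11992/13303 = -6634/29889 + 11992/13303 = 270176786/397613367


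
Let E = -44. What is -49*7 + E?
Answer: -387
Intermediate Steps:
-49*7 + E = -49*7 - 44 = -343 - 44 = -387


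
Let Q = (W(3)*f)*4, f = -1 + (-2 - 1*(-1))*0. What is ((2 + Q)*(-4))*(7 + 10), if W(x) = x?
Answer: 680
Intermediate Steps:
f = -1 (f = -1 + (-2 + 1)*0 = -1 - 1*0 = -1 + 0 = -1)
Q = -12 (Q = (3*(-1))*4 = -3*4 = -12)
((2 + Q)*(-4))*(7 + 10) = ((2 - 12)*(-4))*(7 + 10) = -10*(-4)*17 = 40*17 = 680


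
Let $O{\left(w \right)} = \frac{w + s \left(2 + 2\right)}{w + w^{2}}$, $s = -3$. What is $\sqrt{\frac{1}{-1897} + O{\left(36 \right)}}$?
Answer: $\frac{\sqrt{775518261}}{210567} \approx 0.13225$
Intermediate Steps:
$O{\left(w \right)} = \frac{-12 + w}{w + w^{2}}$ ($O{\left(w \right)} = \frac{w - 3 \left(2 + 2\right)}{w + w^{2}} = \frac{w - 12}{w + w^{2}} = \frac{-12 + w}{w + w^{2}}$)
$\sqrt{\frac{1}{-1897} + O{\left(36 \right)}} = \sqrt{\frac{1}{-1897} + \frac{-12 + 36}{36 \left(1 + 36\right)}} = \sqrt{- \frac{1}{1897} + \frac{1}{36} \cdot \frac{1}{37} \cdot 24} = \sqrt{- \frac{1}{1897} + \frac{2}{111}} = \sqrt{\frac{3683}{210567}} = \frac{\sqrt{775518261}}{210567}$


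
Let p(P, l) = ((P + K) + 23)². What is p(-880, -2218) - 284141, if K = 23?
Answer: 411415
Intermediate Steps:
p(P, l) = (46 + P)² (p(P, l) = ((P + 23) + 23)² = ((23 + P) + 23)² = (46 + P)²)
p(-880, -2218) - 284141 = (46 - 880)² - 284141 = (-834)² - 284141 = 695556 - 284141 = 411415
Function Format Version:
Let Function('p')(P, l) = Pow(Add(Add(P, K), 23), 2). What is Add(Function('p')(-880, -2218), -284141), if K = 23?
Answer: 411415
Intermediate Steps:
Function('p')(P, l) = Pow(Add(46, P), 2) (Function('p')(P, l) = Pow(Add(Add(P, 23), 23), 2) = Pow(Add(Add(23, P), 23), 2) = Pow(Add(46, P), 2))
Add(Function('p')(-880, -2218), -284141) = Add(Pow(Add(46, -880), 2), -284141) = Add(Pow(-834, 2), -284141) = Add(695556, -284141) = 411415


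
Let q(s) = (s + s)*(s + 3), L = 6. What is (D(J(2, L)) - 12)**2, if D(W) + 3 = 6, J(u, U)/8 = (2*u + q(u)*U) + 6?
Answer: 81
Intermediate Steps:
q(s) = 2*s*(3 + s) (q(s) = (2*s)*(3 + s) = 2*s*(3 + s))
J(u, U) = 48 + 16*u + 16*U*u*(3 + u) (J(u, U) = 8*((2*u + (2*u*(3 + u))*U) + 6) = 8*((2*u + 2*U*u*(3 + u)) + 6) = 8*(6 + 2*u + 2*U*u*(3 + u)) = 48 + 16*u + 16*U*u*(3 + u))
D(W) = 3 (D(W) = -3 + 6 = 3)
(D(J(2, L)) - 12)**2 = (3 - 12)**2 = (-9)**2 = 81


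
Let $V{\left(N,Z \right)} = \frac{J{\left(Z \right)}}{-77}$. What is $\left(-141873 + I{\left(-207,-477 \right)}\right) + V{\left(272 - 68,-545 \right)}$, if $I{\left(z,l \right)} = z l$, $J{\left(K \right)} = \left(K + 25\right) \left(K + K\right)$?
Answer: $- \frac{3888118}{77} \approx -50495.0$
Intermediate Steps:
$J{\left(K \right)} = 2 K \left(25 + K\right)$ ($J{\left(K \right)} = \left(25 + K\right) 2 K = 2 K \left(25 + K\right)$)
$V{\left(N,Z \right)} = - \frac{2 Z \left(25 + Z\right)}{77}$ ($V{\left(N,Z \right)} = \frac{2 Z \left(25 + Z\right)}{-77} = 2 Z \left(25 + Z\right) \left(- \frac{1}{77}\right) = - \frac{2 Z \left(25 + Z\right)}{77}$)
$I{\left(z,l \right)} = l z$
$\left(-141873 + I{\left(-207,-477 \right)}\right) + V{\left(272 - 68,-545 \right)} = \left(-141873 - -98739\right) - - \frac{1090 \left(25 - 545\right)}{77} = \left(-141873 + 98739\right) - \left(- \frac{1090}{77}\right) \left(-520\right) = -43134 - \frac{566800}{77} = - \frac{3888118}{77}$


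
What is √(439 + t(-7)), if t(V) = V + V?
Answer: 5*√17 ≈ 20.616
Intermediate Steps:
t(V) = 2*V
√(439 + t(-7)) = √(439 + 2*(-7)) = √(439 - 14) = √425 = 5*√17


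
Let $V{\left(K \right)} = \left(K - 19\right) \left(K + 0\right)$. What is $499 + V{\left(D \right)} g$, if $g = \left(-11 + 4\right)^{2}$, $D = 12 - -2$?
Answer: $-2931$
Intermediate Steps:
$D = 14$ ($D = 12 + 2 = 14$)
$V{\left(K \right)} = K \left(-19 + K\right)$ ($V{\left(K \right)} = \left(-19 + K\right) K = K \left(-19 + K\right)$)
$g = 49$ ($g = \left(-7\right)^{2} = 49$)
$499 + V{\left(D \right)} g = 499 + 14 \left(-19 + 14\right) 49 = 499 + 14 \left(-5\right) 49 = 499 - 3430 = -2931$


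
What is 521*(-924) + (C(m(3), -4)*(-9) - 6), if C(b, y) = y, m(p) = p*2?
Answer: -481374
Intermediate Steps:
m(p) = 2*p
521*(-924) + (C(m(3), -4)*(-9) - 6) = 521*(-924) + (-4*(-9) - 6) = -481404 + (36 - 6) = -481404 + 30 = -481374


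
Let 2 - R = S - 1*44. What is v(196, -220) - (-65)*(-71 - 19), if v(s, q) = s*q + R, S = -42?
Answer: -48882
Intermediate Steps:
R = 88 (R = 2 - (-42 - 1*44) = 2 - (-42 - 44) = 2 - 1*(-86) = 2 + 86 = 88)
v(s, q) = 88 + q*s (v(s, q) = s*q + 88 = q*s + 88 = 88 + q*s)
v(196, -220) - (-65)*(-71 - 19) = (88 - 220*196) - (-65)*(-71 - 19) = (88 - 43120) - (-65)*(-90) = -43032 - 1*5850 = -43032 - 5850 = -48882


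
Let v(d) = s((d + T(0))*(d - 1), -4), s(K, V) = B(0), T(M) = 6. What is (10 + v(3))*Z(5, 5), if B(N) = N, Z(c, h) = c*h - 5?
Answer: 200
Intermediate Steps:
Z(c, h) = -5 + c*h
s(K, V) = 0
v(d) = 0
(10 + v(3))*Z(5, 5) = (10 + 0)*(-5 + 5*5) = 10*(-5 + 25) = 10*20 = 200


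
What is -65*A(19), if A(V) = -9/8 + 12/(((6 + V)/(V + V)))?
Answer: -44499/40 ≈ -1112.5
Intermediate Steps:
A(V) = -9/8 + 24*V/(6 + V) (A(V) = -9*⅛ + 12/(((6 + V)/((2*V)))) = -9/8 + 12/(((6 + V)*(1/(2*V)))) = -9/8 + 12/(((6 + V)/(2*V))) = -9/8 + 12*(2*V/(6 + V)) = -9/8 + 24*V/(6 + V))
-65*A(19) = -195*(-18 + 61*19)/(8*(6 + 19)) = -195*(-18 + 1159)/(8*25) = -195*1141/(8*25) = -65*3423/200 = -44499/40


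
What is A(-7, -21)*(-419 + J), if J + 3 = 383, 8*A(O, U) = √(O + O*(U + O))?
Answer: -117*√21/8 ≈ -67.020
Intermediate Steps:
A(O, U) = √(O + O*(O + U))/8 (A(O, U) = √(O + O*(U + O))/8 = √(O + O*(O + U))/8)
J = 380 (J = -3 + 383 = 380)
A(-7, -21)*(-419 + J) = (√(-7*(1 - 7 - 21))/8)*(-419 + 380) = (√(-7*(-27))/8)*(-39) = (√189/8)*(-39) = ((3*√21)/8)*(-39) = (3*√21/8)*(-39) = -117*√21/8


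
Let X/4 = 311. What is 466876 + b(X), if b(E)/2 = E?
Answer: 469364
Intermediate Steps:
X = 1244 (X = 4*311 = 1244)
b(E) = 2*E
466876 + b(X) = 466876 + 2*1244 = 466876 + 2488 = 469364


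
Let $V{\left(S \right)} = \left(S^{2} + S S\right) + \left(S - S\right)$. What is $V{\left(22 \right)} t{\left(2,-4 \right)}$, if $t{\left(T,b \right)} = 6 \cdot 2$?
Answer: $11616$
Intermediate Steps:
$t{\left(T,b \right)} = 12$
$V{\left(S \right)} = 2 S^{2}$ ($V{\left(S \right)} = \left(S^{2} + S^{2}\right) + 0 = 2 S^{2} + 0 = 2 S^{2}$)
$V{\left(22 \right)} t{\left(2,-4 \right)} = 2 \cdot 22^{2} \cdot 12 = 2 \cdot 484 \cdot 12 = 968 \cdot 12 = 11616$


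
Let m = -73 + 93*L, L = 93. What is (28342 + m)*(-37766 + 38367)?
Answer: 22187718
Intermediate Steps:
m = 8576 (m = -73 + 93*93 = -73 + 8649 = 8576)
(28342 + m)*(-37766 + 38367) = (28342 + 8576)*(-37766 + 38367) = 36918*601 = 22187718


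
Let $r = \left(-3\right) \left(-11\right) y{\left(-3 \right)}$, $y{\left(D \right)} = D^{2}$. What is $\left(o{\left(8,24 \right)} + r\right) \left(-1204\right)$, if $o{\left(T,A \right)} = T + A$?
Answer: $-396116$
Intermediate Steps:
$o{\left(T,A \right)} = A + T$
$r = 297$ ($r = \left(-3\right) \left(-11\right) \left(-3\right)^{2} = 33 \cdot 9 = 297$)
$\left(o{\left(8,24 \right)} + r\right) \left(-1204\right) = \left(\left(24 + 8\right) + 297\right) \left(-1204\right) = \left(32 + 297\right) \left(-1204\right) = 329 \left(-1204\right) = -396116$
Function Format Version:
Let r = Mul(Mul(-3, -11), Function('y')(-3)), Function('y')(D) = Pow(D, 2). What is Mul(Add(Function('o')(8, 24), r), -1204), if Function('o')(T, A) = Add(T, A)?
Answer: -396116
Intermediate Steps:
Function('o')(T, A) = Add(A, T)
r = 297 (r = Mul(Mul(-3, -11), Pow(-3, 2)) = Mul(33, 9) = 297)
Mul(Add(Function('o')(8, 24), r), -1204) = Mul(Add(Add(24, 8), 297), -1204) = Mul(Add(32, 297), -1204) = Mul(329, -1204) = -396116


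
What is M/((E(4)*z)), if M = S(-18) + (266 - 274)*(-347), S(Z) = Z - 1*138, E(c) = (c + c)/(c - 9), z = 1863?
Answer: -3275/3726 ≈ -0.87896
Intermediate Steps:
E(c) = 2*c/(-9 + c) (E(c) = (2*c)/(-9 + c) = 2*c/(-9 + c))
S(Z) = -138 + Z (S(Z) = Z - 138 = -138 + Z)
M = 2620 (M = (-138 - 18) + (266 - 274)*(-347) = -156 - 8*(-347) = -156 + 2776 = 2620)
M/((E(4)*z)) = 2620/(((2*4/(-9 + 4))*1863)) = 2620/(((2*4/(-5))*1863)) = 2620/(((2*4*(-⅕))*1863)) = 2620/((-8/5*1863)) = 2620/(-14904/5) = 2620*(-5/14904) = -3275/3726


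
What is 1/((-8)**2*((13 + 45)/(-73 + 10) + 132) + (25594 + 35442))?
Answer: 63/4373780 ≈ 1.4404e-5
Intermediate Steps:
1/((-8)**2*((13 + 45)/(-73 + 10) + 132) + (25594 + 35442)) = 1/(64*(58/(-63) + 132) + 61036) = 1/(64*(58*(-1/63) + 132) + 61036) = 1/(64*(-58/63 + 132) + 61036) = 1/(64*(8258/63) + 61036) = 1/(528512/63 + 61036) = 1/(4373780/63) = 63/4373780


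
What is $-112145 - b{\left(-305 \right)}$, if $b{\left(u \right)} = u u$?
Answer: $-205170$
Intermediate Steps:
$b{\left(u \right)} = u^{2}$
$-112145 - b{\left(-305 \right)} = -112145 - \left(-305\right)^{2} = -112145 - 93025 = -205170$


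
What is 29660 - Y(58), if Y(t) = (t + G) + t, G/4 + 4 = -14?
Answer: 29616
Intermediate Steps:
G = -72 (G = -16 + 4*(-14) = -16 - 56 = -72)
Y(t) = -72 + 2*t (Y(t) = (t - 72) + t = (-72 + t) + t = -72 + 2*t)
29660 - Y(58) = 29660 - (-72 + 2*58) = 29660 - (-72 + 116) = 29660 - 1*44 = 29660 - 44 = 29616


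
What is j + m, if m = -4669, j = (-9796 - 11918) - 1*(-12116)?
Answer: -14267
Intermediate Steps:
j = -9598 (j = -21714 + 12116 = -9598)
j + m = -9598 - 4669 = -14267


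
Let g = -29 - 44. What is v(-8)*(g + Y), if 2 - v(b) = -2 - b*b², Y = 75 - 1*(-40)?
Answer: -21336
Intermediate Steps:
g = -73
Y = 115 (Y = 75 + 40 = 115)
v(b) = 4 + b³ (v(b) = 2 - (-2 - b*b²) = 2 - (-2 - b³) = 2 + (2 + b³) = 4 + b³)
v(-8)*(g + Y) = (4 + (-8)³)*(-73 + 115) = (4 - 512)*42 = -508*42 = -21336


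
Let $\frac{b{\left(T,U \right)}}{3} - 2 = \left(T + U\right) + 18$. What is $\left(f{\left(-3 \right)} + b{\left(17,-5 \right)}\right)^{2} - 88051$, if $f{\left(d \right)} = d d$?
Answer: $-77026$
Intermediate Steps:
$b{\left(T,U \right)} = 60 + 3 T + 3 U$ ($b{\left(T,U \right)} = 6 + 3 \left(\left(T + U\right) + 18\right) = 6 + 3 \left(18 + T + U\right) = 6 + \left(54 + 3 T + 3 U\right) = 60 + 3 T + 3 U$)
$f{\left(d \right)} = d^{2}$
$\left(f{\left(-3 \right)} + b{\left(17,-5 \right)}\right)^{2} - 88051 = \left(\left(-3\right)^{2} + \left(60 + 3 \cdot 17 + 3 \left(-5\right)\right)\right)^{2} - 88051 = \left(9 + \left(60 + 51 - 15\right)\right)^{2} - 88051 = \left(9 + 96\right)^{2} - 88051 = 105^{2} - 88051 = 11025 - 88051 = -77026$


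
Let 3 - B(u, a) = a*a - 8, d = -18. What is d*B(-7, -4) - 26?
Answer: 64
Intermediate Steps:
B(u, a) = 11 - a**2 (B(u, a) = 3 - (a*a - 8) = 3 - (a**2 - 8) = 3 - (-8 + a**2) = 3 + (8 - a**2) = 11 - a**2)
d*B(-7, -4) - 26 = -18*(11 - 1*(-4)**2) - 26 = -18*(11 - 1*16) - 26 = -18*(11 - 16) - 26 = -18*(-5) - 26 = 90 - 26 = 64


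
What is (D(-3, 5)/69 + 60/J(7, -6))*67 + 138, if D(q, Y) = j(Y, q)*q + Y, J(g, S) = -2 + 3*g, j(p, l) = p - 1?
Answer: 449387/1311 ≈ 342.78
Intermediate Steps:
j(p, l) = -1 + p
D(q, Y) = Y + q*(-1 + Y) (D(q, Y) = (-1 + Y)*q + Y = q*(-1 + Y) + Y = Y + q*(-1 + Y))
(D(-3, 5)/69 + 60/J(7, -6))*67 + 138 = ((5 - 3*(-1 + 5))/69 + 60/(-2 + 3*7))*67 + 138 = ((5 - 3*4)*(1/69) + 60/(-2 + 21))*67 + 138 = ((5 - 12)*(1/69) + 60/19)*67 + 138 = (-7*1/69 + 60*(1/19))*67 + 138 = (-7/69 + 60/19)*67 + 138 = (4007/1311)*67 + 138 = 268469/1311 + 138 = 449387/1311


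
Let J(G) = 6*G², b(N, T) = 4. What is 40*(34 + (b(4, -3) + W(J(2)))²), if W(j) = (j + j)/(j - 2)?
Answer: 349520/121 ≈ 2888.6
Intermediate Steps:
W(j) = 2*j/(-2 + j) (W(j) = (2*j)/(-2 + j) = 2*j/(-2 + j))
40*(34 + (b(4, -3) + W(J(2)))²) = 40*(34 + (4 + 2*(6*2²)/(-2 + 6*2²))²) = 40*(34 + (4 + 2*(6*4)/(-2 + 6*4))²) = 40*(34 + (4 + 2*24/(-2 + 24))²) = 40*(34 + (4 + 2*24/22)²) = 40*(34 + (4 + 2*24*(1/22))²) = 40*(34 + (4 + 24/11)²) = 40*(34 + (68/11)²) = 40*(34 + 4624/121) = 40*(8738/121) = 349520/121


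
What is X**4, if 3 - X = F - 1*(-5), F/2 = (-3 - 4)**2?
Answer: 100000000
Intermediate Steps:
F = 98 (F = 2*(-3 - 4)**2 = 2*(-7)**2 = 2*49 = 98)
X = -100 (X = 3 - (98 - 1*(-5)) = 3 - (98 + 5) = 3 - 1*103 = 3 - 103 = -100)
X**4 = (-100)**4 = 100000000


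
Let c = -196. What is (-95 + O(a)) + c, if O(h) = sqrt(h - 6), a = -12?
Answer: -291 + 3*I*sqrt(2) ≈ -291.0 + 4.2426*I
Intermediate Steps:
O(h) = sqrt(-6 + h)
(-95 + O(a)) + c = (-95 + sqrt(-6 - 12)) - 196 = (-95 + sqrt(-18)) - 196 = (-95 + 3*I*sqrt(2)) - 196 = -291 + 3*I*sqrt(2)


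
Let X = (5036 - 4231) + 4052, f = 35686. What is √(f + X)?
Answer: √40543 ≈ 201.35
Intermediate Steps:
X = 4857 (X = 805 + 4052 = 4857)
√(f + X) = √(35686 + 4857) = √40543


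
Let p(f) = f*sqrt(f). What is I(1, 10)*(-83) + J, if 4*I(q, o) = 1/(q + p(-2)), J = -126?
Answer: -4619/36 - 83*I*sqrt(2)/18 ≈ -128.31 - 6.5211*I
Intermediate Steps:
p(f) = f**(3/2)
I(q, o) = 1/(4*(q - 2*I*sqrt(2))) (I(q, o) = 1/(4*(q + (-2)**(3/2))) = 1/(4*(q - 2*I*sqrt(2))))
I(1, 10)*(-83) + J = (1/(4*(1 - 2*I*sqrt(2))))*(-83) - 126 = -83/(4*(1 - 2*I*sqrt(2))) - 126 = -126 - 83/(4*(1 - 2*I*sqrt(2)))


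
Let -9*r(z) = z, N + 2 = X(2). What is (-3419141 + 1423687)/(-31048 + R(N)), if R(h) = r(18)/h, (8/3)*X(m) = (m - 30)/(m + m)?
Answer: 36915899/574380 ≈ 64.271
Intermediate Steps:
X(m) = 3*(-30 + m)/(16*m) (X(m) = 3*((m - 30)/(m + m))/8 = 3*((-30 + m)/((2*m)))/8 = 3*((-30 + m)*(1/(2*m)))/8 = 3*((-30 + m)/(2*m))/8 = 3*(-30 + m)/(16*m))
N = -37/8 (N = -2 + (3/16)*(-30 + 2)/2 = -2 + (3/16)*(1/2)*(-28) = -2 - 21/8 = -37/8 ≈ -4.6250)
r(z) = -z/9
R(h) = -2/h (R(h) = (-1/9*18)/h = -2/h)
(-3419141 + 1423687)/(-31048 + R(N)) = (-3419141 + 1423687)/(-31048 - 2/(-37/8)) = -1995454/(-31048 - 2*(-8/37)) = -1995454/(-31048 + 16/37) = -1995454/(-1148760/37) = -1995454*(-37/1148760) = 36915899/574380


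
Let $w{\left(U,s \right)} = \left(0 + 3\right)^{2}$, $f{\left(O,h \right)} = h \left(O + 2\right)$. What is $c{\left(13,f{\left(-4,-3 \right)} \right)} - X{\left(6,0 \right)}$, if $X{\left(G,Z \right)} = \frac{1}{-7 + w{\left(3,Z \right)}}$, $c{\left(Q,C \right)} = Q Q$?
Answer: $\frac{337}{2} \approx 168.5$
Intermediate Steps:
$f{\left(O,h \right)} = h \left(2 + O\right)$
$c{\left(Q,C \right)} = Q^{2}$
$w{\left(U,s \right)} = 9$ ($w{\left(U,s \right)} = 3^{2} = 9$)
$X{\left(G,Z \right)} = \frac{1}{2}$ ($X{\left(G,Z \right)} = \frac{1}{-7 + 9} = \frac{1}{2}$)
$c{\left(13,f{\left(-4,-3 \right)} \right)} - X{\left(6,0 \right)} = 13^{2} - \frac{1}{2} = 169 - \frac{1}{2} = \frac{337}{2}$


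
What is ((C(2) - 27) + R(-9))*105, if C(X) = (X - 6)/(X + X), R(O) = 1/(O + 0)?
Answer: -8855/3 ≈ -2951.7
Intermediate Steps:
R(O) = 1/O
C(X) = (-6 + X)/(2*X) (C(X) = (-6 + X)/((2*X)) = (-6 + X)*(1/(2*X)) = (-6 + X)/(2*X))
((C(2) - 27) + R(-9))*105 = (((½)*(-6 + 2)/2 - 27) + 1/(-9))*105 = (((½)*(½)*(-4) - 27) - ⅑)*105 = ((-1 - 27) - ⅑)*105 = (-28 - ⅑)*105 = -253/9*105 = -8855/3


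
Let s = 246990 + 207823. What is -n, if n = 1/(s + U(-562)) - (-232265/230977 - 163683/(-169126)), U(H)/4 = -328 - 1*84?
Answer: -668476517009437/17702535489862830 ≈ -0.037762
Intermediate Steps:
s = 454813
U(H) = -1648 (U(H) = 4*(-328 - 1*84) = 4*(-328 - 84) = 4*(-412) = -1648)
n = 668476517009437/17702535489862830 (n = 1/(454813 - 1648) - (-232265/230977 - 163683/(-169126)) = 1/453165 - (-232265*1/230977 - 163683*(-1/169126)) = 1/453165 - (-232265/230977 + 163683/169126) = 1/453165 - 1*(-1475042099/39064216102) = 1/453165 + 1475042099/39064216102 = 668476517009437/17702535489862830 ≈ 0.037762)
-n = -1*668476517009437/17702535489862830 = -668476517009437/17702535489862830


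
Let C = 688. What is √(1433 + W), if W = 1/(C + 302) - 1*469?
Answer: √104979710/330 ≈ 31.048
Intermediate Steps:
W = -464309/990 (W = 1/(688 + 302) - 1*469 = 1/990 - 469 = -464309/990 ≈ -469.00)
√(1433 + W) = √(1433 - 464309/990) = √(954361/990) = √104979710/330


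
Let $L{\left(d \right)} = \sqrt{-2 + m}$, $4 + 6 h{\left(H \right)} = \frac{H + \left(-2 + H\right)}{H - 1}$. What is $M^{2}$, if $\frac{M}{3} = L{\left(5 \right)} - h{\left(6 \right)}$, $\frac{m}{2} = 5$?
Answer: $73 + 12 \sqrt{2} \approx 89.971$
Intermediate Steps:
$h{\left(H \right)} = - \frac{2}{3} + \frac{-2 + 2 H}{6 \left(-1 + H\right)}$ ($h{\left(H \right)} = - \frac{2}{3} + \frac{\left(H + \left(-2 + H\right)\right) \frac{1}{H - 1}}{6} = - \frac{2}{3} + \frac{\left(-2 + 2 H\right) \frac{1}{-1 + H}}{6} = - \frac{2}{3} + \frac{\frac{1}{-1 + H} \left(-2 + 2 H\right)}{6} = - \frac{2}{3} + \frac{-2 + 2 H}{6 \left(-1 + H\right)}$)
$m = 10$ ($m = 2 \cdot 5 = 10$)
$L{\left(d \right)} = 2 \sqrt{2}$ ($L{\left(d \right)} = \sqrt{-2 + 10} = \sqrt{8} = 2 \sqrt{2}$)
$M = 1 + 6 \sqrt{2}$ ($M = 3 \left(2 \sqrt{2} - - \frac{1}{3}\right) = 3 \left(2 \sqrt{2} + \frac{1}{3}\right) = 3 \left(\frac{1}{3} + 2 \sqrt{2}\right) = 1 + 6 \sqrt{2} \approx 9.4853$)
$M^{2} = \left(1 + 6 \sqrt{2}\right)^{2}$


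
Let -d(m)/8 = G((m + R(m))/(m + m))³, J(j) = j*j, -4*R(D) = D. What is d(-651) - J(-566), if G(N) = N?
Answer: -20502811/64 ≈ -3.2036e+5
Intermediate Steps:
R(D) = -D/4
J(j) = j²
d(m) = -27/64 (d(m) = -8*(m - m/4)³/(m + m)³ = -8*((3*m/4)/((2*m)))³ = -8*((3*m/4)*(1/(2*m)))³ = -8*(3/8)³ = -8*27/512 = -27/64)
d(-651) - J(-566) = -27/64 - 1*(-566)² = -27/64 - 1*320356 = -27/64 - 320356 = -20502811/64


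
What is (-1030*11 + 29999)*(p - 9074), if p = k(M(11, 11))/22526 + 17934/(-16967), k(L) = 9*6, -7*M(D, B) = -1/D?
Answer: -4625209469022429/27299903 ≈ -1.6942e+8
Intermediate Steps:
M(D, B) = 1/(7*D) (M(D, B) = -(-1)/(7*D) = 1/(7*D))
k(L) = 54
p = -201532533/191099321 (p = 54/22526 + 17934/(-16967) = 54*(1/22526) + 17934*(-1/16967) = 27/11263 - 17934/16967 = -201532533/191099321 ≈ -1.0546)
(-1030*11 + 29999)*(p - 9074) = (-1030*11 + 29999)*(-201532533/191099321 - 9074) = (-11330 + 29999)*(-1734236771287/191099321) = 18669*(-1734236771287/191099321) = -4625209469022429/27299903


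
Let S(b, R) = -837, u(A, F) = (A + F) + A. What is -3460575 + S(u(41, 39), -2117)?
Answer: -3461412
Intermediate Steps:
u(A, F) = F + 2*A
-3460575 + S(u(41, 39), -2117) = -3460575 - 837 = -3461412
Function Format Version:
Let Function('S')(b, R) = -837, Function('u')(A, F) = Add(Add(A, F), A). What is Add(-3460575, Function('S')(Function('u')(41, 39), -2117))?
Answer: -3461412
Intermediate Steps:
Function('u')(A, F) = Add(F, Mul(2, A))
Add(-3460575, Function('S')(Function('u')(41, 39), -2117)) = Add(-3460575, -837) = -3461412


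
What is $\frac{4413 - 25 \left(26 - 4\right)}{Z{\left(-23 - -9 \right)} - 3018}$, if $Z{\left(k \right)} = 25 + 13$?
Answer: $- \frac{3863}{2980} \approx -1.2963$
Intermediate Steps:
$Z{\left(k \right)} = 38$
$\frac{4413 - 25 \left(26 - 4\right)}{Z{\left(-23 - -9 \right)} - 3018} = \frac{4413 - 25 \left(26 - 4\right)}{38 - 3018} = \frac{4413 - 550}{-2980} = \left(4413 - 550\right) \left(- \frac{1}{2980}\right) = 3863 \left(- \frac{1}{2980}\right) = - \frac{3863}{2980}$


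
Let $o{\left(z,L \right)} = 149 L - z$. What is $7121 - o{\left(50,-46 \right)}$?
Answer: $14025$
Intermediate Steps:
$o{\left(z,L \right)} = - z + 149 L$
$7121 - o{\left(50,-46 \right)} = 7121 - \left(\left(-1\right) 50 + 149 \left(-46\right)\right) = 7121 - \left(-50 - 6854\right) = 7121 - -6904 = 7121 + 6904 = 14025$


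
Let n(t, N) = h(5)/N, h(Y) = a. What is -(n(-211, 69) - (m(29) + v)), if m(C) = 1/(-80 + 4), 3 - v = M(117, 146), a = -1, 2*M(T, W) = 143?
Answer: -359207/5244 ≈ -68.499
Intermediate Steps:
M(T, W) = 143/2 (M(T, W) = (½)*143 = 143/2)
h(Y) = -1
v = -137/2 (v = 3 - 1*143/2 = 3 - 143/2 = -137/2 ≈ -68.500)
m(C) = -1/76 (m(C) = 1/(-76) = -1/76)
n(t, N) = -1/N
-(n(-211, 69) - (m(29) + v)) = -(-1/69 - (-1/76 - 137/2)) = -(-1*1/69 - 1*(-5207/76)) = -(-1/69 + 5207/76) = -1*359207/5244 = -359207/5244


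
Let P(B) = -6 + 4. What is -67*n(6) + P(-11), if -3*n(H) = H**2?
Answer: 802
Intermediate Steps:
n(H) = -H**2/3
P(B) = -2
-67*n(6) + P(-11) = -(-67)*6**2/3 - 2 = -(-67)*36/3 - 2 = -67*(-12) - 2 = 804 - 2 = 802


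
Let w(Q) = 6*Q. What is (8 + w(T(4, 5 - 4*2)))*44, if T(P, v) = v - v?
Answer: 352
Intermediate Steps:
T(P, v) = 0
(8 + w(T(4, 5 - 4*2)))*44 = (8 + 6*0)*44 = (8 + 0)*44 = 8*44 = 352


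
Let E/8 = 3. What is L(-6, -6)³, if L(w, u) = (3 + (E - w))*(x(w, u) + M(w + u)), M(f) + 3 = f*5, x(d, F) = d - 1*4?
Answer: -13980103929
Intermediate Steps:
x(d, F) = -4 + d (x(d, F) = d - 4 = -4 + d)
E = 24 (E = 8*3 = 24)
M(f) = -3 + 5*f (M(f) = -3 + f*5 = -3 + 5*f)
L(w, u) = (27 - w)*(-7 + 5*u + 6*w) (L(w, u) = (3 + (24 - w))*((-4 + w) + (-3 + 5*(w + u))) = (27 - w)*((-4 + w) + (-3 + 5*(u + w))) = (27 - w)*((-4 + w) + (-3 + (5*u + 5*w))) = (27 - w)*((-4 + w) + (-3 + 5*u + 5*w)) = (27 - w)*(-7 + 5*u + 6*w))
L(-6, -6)³ = (-189 - 6*(-6)² + 135*(-6) + 169*(-6) - 5*(-6)*(-6))³ = (-189 - 6*36 - 810 - 1014 - 180)³ = (-189 - 216 - 810 - 1014 - 180)³ = (-2409)³ = -13980103929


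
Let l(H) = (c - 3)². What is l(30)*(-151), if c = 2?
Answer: -151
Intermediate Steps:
l(H) = 1 (l(H) = (2 - 3)² = (-1)² = 1)
l(30)*(-151) = 1*(-151) = -151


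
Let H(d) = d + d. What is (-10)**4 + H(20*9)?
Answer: 10360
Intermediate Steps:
H(d) = 2*d
(-10)**4 + H(20*9) = (-10)**4 + 2*(20*9) = 10000 + 2*180 = 10000 + 360 = 10360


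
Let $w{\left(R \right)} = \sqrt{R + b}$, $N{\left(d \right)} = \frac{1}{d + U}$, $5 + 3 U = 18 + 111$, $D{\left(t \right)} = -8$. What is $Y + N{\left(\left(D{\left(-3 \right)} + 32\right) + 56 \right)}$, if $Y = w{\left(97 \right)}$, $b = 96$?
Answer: $\frac{3}{364} + \sqrt{193} \approx 13.901$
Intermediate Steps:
$U = \frac{124}{3}$ ($U = - \frac{5}{3} + \frac{18 + 111}{3} = - \frac{5}{3} + \frac{1}{3} \cdot 129 = - \frac{5}{3} + 43 = \frac{124}{3} \approx 41.333$)
$N{\left(d \right)} = \frac{1}{\frac{124}{3} + d}$ ($N{\left(d \right)} = \frac{1}{d + \frac{124}{3}} = \frac{1}{\frac{124}{3} + d}$)
$w{\left(R \right)} = \sqrt{96 + R}$ ($w{\left(R \right)} = \sqrt{R + 96} = \sqrt{96 + R}$)
$Y = \sqrt{193}$ ($Y = \sqrt{96 + 97} = \sqrt{193} \approx 13.892$)
$Y + N{\left(\left(D{\left(-3 \right)} + 32\right) + 56 \right)} = \sqrt{193} + \frac{3}{124 + 3 \left(\left(-8 + 32\right) + 56\right)} = \sqrt{193} + \frac{3}{124 + 3 \left(24 + 56\right)} = \sqrt{193} + \frac{3}{124 + 3 \cdot 80} = \sqrt{193} + \frac{3}{124 + 240} = \sqrt{193} + \frac{3}{364} = \frac{3}{364} + \sqrt{193}$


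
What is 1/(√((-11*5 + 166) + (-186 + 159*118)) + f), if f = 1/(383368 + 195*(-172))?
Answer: -349828/2286908138036207 + 122379629584*√18687/2286908138036207 ≈ 0.0073153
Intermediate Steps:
f = 1/349828 (f = 1/(383368 - 33540) = 1/349828 ≈ 2.8585e-6)
1/(√((-11*5 + 166) + (-186 + 159*118)) + f) = 1/(√((-11*5 + 166) + (-186 + 159*118)) + 1/349828) = 1/(√((-55 + 166) + (-186 + 18762)) + 1/349828) = 1/(√(111 + 18576) + 1/349828) = 1/(√18687 + 1/349828) = 1/(1/349828 + √18687)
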